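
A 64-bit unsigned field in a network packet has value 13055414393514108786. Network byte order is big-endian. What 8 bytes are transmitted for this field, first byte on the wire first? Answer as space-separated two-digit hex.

13055414393514108786 in hexadecimal, padded to 64 bits, is 0xB52E263868EE2772.
Split into bytes (most-significant first): B5 2E 26 38 68 EE 27 72.
In big-endian order the high byte comes first in memory.
So the memory order matches the most-significant-first order: B5 2E 26 38 68 EE 27 72.

B5 2E 26 38 68 EE 27 72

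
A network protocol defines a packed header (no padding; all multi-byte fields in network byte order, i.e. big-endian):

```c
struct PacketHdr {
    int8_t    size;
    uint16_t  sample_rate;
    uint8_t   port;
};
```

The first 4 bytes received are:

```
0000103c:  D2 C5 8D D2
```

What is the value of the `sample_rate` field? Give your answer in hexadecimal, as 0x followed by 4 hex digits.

`sample_rate` follows `size` (1 byte), so it starts at byte offset 1 and occupies 2 bytes.
Bytes at offsets 1..2: C5 8D.
Big-endian stores the most-significant byte at the lowest address.
The bytes are already most-significant first: 0xC58D.

0xC58D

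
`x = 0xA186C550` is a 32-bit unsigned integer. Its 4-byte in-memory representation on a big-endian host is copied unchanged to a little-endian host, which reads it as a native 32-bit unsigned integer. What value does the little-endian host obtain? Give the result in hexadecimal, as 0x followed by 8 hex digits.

Stored big-endian, the bytes at ascending addresses are A1 86 C5 50.
Read back as little-endian, the first byte is least significant, giving 0x50C586A1.

0x50C586A1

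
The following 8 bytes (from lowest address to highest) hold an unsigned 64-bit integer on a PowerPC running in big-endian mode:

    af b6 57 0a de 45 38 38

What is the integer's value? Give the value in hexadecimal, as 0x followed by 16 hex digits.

0xAFB6570ADE453838

Big-endian: lowest address holds the most-significant byte.
The bytes are already most-significant first: 0xAFB6570ADE453838.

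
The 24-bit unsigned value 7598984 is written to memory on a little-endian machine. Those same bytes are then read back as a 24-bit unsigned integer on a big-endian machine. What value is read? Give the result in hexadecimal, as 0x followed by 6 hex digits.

7598984 in 24-bit hexadecimal is 0x73F388.
Stored little-endian, the bytes at ascending addresses are 88 F3 73.
Read back as big-endian, the last byte is least significant, giving 0x88F373.

0x88F373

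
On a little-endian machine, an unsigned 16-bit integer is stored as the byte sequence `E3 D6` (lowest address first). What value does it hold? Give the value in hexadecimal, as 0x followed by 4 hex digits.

Little-endian: lowest address holds the least-significant byte.
Reassemble most-significant byte first: D6 E3 → 0xD6E3.

0xD6E3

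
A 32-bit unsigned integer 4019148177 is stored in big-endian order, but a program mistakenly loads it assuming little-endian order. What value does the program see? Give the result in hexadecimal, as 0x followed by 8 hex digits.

4019148177 in 32-bit hexadecimal is 0xEF8F5591.
Stored big-endian, the bytes at ascending addresses are EF 8F 55 91.
Read back as little-endian, the first byte is least significant, giving 0x91558FEF.

0x91558FEF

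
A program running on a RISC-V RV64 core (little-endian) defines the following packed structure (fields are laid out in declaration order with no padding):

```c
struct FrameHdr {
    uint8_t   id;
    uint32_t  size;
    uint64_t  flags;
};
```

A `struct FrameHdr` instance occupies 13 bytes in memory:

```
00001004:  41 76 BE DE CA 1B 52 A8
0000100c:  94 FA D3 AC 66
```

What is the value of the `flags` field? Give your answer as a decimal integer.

7398521361052226075

`flags` follows `id` (1 B), `size` (4 B), so it starts at offset 1 + 4 = 5 and occupies 8 bytes.
Bytes at offsets 5..12: 1B 52 A8 94 FA D3 AC 66.
Little-endian: lowest address holds the least-significant byte.
Reassemble most-significant byte first: 66 AC D3 FA 94 A8 52 1B → 0x66ACD3FA94A8521B.
0x66ACD3FA94A8521B = 7398521361052226075.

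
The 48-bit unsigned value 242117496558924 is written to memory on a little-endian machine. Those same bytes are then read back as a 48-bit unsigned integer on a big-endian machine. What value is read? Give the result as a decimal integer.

83929572783324

242117496558924 in 48-bit hexadecimal is 0xDC345F60554C.
Stored little-endian, the bytes at ascending addresses are 4C 55 60 5F 34 DC.
Read back as big-endian, the last byte is least significant, giving 0x4C55605F34DC.
0x4C55605F34DC = 83929572783324.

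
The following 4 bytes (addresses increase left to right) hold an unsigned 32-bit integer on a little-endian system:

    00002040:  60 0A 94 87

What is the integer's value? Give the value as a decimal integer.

2274626144

Little-endian: lowest address holds the least-significant byte.
Reassemble most-significant byte first: 87 94 0A 60 → 0x87940A60.
0x87940A60 = 2274626144.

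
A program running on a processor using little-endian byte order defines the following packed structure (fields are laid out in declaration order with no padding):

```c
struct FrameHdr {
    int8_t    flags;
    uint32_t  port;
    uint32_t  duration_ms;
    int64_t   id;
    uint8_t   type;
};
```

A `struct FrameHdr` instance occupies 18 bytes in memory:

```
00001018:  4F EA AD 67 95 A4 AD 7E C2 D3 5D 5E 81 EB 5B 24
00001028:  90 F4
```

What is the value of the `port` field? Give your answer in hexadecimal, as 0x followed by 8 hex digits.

0x9567ADEA

`port` follows `flags` (1 byte), so it starts at byte offset 1 and occupies 4 bytes.
Bytes at offsets 1..4: EA AD 67 95.
Little-endian: lowest address holds the least-significant byte.
Reassemble most-significant byte first: 95 67 AD EA → 0x9567ADEA.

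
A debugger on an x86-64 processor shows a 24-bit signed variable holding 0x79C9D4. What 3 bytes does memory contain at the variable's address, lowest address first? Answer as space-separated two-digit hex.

Split into bytes (most-significant first): 79 C9 D4.
Little-endian stores the least-significant byte at the lowest address.
So at ascending addresses the bytes are D4 C9 79.

D4 C9 79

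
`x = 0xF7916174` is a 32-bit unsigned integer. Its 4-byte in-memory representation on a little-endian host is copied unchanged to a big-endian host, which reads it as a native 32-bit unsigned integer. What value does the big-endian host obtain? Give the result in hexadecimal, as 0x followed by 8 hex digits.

Stored little-endian, the bytes at ascending addresses are 74 61 91 F7.
Read back as big-endian, the last byte is least significant, giving 0x746191F7.

0x746191F7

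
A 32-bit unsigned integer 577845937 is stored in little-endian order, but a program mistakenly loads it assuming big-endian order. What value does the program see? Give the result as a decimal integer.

577845937 in 32-bit hexadecimal is 0x22713AB1.
Stored little-endian, the bytes at ascending addresses are B1 3A 71 22.
Read back as big-endian, the last byte is least significant, giving 0xB13A7122.
0xB13A7122 = 2973397282.

2973397282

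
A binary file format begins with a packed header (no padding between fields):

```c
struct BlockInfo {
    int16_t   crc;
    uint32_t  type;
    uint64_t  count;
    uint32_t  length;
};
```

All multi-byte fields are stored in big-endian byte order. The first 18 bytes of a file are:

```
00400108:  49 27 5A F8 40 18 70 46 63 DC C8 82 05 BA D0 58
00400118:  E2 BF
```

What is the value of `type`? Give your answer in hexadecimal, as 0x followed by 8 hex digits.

0x5AF84018

`type` follows `crc` (2 bytes), so it starts at byte offset 2 and occupies 4 bytes.
Bytes at offsets 2..5: 5A F8 40 18.
Big-endian stores the most-significant byte at the lowest address.
The bytes are already most-significant first: 0x5AF84018.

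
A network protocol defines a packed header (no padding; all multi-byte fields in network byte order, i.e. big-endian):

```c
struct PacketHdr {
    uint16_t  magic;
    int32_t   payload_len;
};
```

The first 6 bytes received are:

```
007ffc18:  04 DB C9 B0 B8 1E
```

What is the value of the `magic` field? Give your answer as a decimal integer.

1243

`magic` is the first field, at byte offset 0, occupying 2 bytes.
Bytes at offsets 0..1: 04 DB.
In big-endian order the high byte comes first in memory.
The bytes are already most-significant first: 0x04DB.
0x04DB = 1243.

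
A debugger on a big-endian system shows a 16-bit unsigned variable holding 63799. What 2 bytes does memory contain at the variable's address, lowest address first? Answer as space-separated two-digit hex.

63799 in hexadecimal, padded to 16 bits, is 0xF937.
Split into bytes (most-significant first): F9 37.
Big-endian: lowest address holds the most-significant byte.
So the memory order matches the most-significant-first order: F9 37.

F9 37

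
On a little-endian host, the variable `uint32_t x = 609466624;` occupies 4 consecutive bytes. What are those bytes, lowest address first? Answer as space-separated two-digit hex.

609466624 in hexadecimal, padded to 32 bits, is 0x2453B900.
Split into bytes (most-significant first): 24 53 B9 00.
Little-endian stores the least-significant byte at the lowest address.
So at ascending addresses the bytes are 00 B9 53 24.

00 B9 53 24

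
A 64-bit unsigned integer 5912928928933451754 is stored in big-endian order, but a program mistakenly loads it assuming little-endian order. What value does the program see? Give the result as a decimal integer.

5912928928933451754 in 64-bit hexadecimal is 0x520EF188673597EA.
Stored big-endian, the bytes at ascending addresses are 52 0E F1 88 67 35 97 EA.
Read back as little-endian, the first byte is least significant, giving 0xEA97356788F10E52.
0xEA97356788F10E52 = 16904038445153848914.

16904038445153848914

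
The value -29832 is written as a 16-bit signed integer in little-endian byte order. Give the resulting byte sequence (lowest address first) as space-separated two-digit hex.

Two's complement of -29832 in 16 bits: 29832 = 0x7488; invert → 0x8B77; add 1 → 0x8B78.
Split into bytes (most-significant first): 8B 78.
In little-endian order the low byte comes first in memory.
So at ascending addresses the bytes are 78 8B.

78 8B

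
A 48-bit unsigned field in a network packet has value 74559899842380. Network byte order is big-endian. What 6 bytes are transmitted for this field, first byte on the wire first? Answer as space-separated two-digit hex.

43 CF D4 58 37 4C

74559899842380 in hexadecimal, padded to 48 bits, is 0x43CFD458374C.
Split into bytes (most-significant first): 43 CF D4 58 37 4C.
Big-endian stores the most-significant byte at the lowest address.
So the memory order matches the most-significant-first order: 43 CF D4 58 37 4C.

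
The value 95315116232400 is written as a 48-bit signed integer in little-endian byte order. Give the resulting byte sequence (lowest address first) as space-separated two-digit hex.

D0 0E A5 47 B0 56

95315116232400 in hexadecimal, padded to 48 bits, is 0x56B047A50ED0.
Split into bytes (most-significant first): 56 B0 47 A5 0E D0.
Little-endian: lowest address holds the least-significant byte.
So at ascending addresses the bytes are D0 0E A5 47 B0 56.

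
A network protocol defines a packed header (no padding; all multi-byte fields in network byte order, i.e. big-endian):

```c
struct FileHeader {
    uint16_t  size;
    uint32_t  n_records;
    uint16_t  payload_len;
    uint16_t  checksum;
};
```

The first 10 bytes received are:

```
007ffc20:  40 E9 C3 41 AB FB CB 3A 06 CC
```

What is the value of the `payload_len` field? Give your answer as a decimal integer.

52026

`payload_len` follows `size` (2 B), `n_records` (4 B), so it starts at offset 2 + 4 = 6 and occupies 2 bytes.
Bytes at offsets 6..7: CB 3A.
In big-endian order the high byte comes first in memory.
The bytes are already most-significant first: 0xCB3A.
0xCB3A = 52026.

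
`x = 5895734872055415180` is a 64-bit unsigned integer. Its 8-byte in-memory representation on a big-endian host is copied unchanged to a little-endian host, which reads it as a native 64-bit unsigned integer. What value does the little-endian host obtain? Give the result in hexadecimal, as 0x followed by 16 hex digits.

5895734872055415180 in 64-bit hexadecimal is 0x51D1DBA112BF018C.
Stored big-endian, the bytes at ascending addresses are 51 D1 DB A1 12 BF 01 8C.
Read back as little-endian, the first byte is least significant, giving 0x8C01BF12A1DBD151.

0x8C01BF12A1DBD151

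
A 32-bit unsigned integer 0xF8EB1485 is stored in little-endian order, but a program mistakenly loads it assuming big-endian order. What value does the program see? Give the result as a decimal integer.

2232740856

Stored little-endian, the bytes at ascending addresses are 85 14 EB F8.
Read back as big-endian, the last byte is least significant, giving 0x8514EBF8.
0x8514EBF8 = 2232740856.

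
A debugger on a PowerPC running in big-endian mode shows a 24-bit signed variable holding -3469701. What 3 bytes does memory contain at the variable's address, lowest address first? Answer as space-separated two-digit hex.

Two's complement of -3469701 in 24 bits: 3469701 = 0x34F185; invert → 0xCB0E7A; add 1 → 0xCB0E7B.
Split into bytes (most-significant first): CB 0E 7B.
Big-endian: lowest address holds the most-significant byte.
So the memory order matches the most-significant-first order: CB 0E 7B.

CB 0E 7B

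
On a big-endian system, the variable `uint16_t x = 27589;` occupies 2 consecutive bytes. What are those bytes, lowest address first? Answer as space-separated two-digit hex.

6B C5

27589 in hexadecimal, padded to 16 bits, is 0x6BC5.
Split into bytes (most-significant first): 6B C5.
Big-endian stores the most-significant byte at the lowest address.
So the memory order matches the most-significant-first order: 6B C5.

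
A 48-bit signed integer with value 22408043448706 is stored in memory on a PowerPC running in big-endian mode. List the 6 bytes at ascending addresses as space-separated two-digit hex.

14 61 47 78 49 82

22408043448706 in hexadecimal, padded to 48 bits, is 0x146147784982.
Split into bytes (most-significant first): 14 61 47 78 49 82.
In big-endian order the high byte comes first in memory.
So the memory order matches the most-significant-first order: 14 61 47 78 49 82.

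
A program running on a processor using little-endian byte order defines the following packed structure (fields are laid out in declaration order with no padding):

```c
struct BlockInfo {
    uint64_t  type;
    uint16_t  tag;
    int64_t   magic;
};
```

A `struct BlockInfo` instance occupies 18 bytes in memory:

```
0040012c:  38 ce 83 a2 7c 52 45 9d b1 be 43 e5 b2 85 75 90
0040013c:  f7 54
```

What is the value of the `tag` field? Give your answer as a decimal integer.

`tag` follows `type` (8 bytes), so it starts at byte offset 8 and occupies 2 bytes.
Bytes at offsets 8..9: B1 BE.
Little-endian: lowest address holds the least-significant byte.
Reassemble most-significant byte first: BE B1 → 0xBEB1.
0xBEB1 = 48817.

48817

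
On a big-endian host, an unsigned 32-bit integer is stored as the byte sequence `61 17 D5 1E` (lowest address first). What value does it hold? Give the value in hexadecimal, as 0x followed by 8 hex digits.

0x6117D51E

Big-endian stores the most-significant byte at the lowest address.
The bytes are already most-significant first: 0x6117D51E.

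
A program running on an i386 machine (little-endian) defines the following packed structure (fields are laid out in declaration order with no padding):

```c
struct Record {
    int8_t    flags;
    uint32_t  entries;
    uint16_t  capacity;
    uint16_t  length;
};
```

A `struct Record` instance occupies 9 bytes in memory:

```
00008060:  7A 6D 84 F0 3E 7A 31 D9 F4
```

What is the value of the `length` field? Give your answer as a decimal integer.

`length` follows `flags` (1 B), `entries` (4 B), `capacity` (2 B), so it starts at offset 1 + 4 + 2 = 7 and occupies 2 bytes.
Bytes at offsets 7..8: D9 F4.
Little-endian stores the least-significant byte at the lowest address.
Reassemble most-significant byte first: F4 D9 → 0xF4D9.
0xF4D9 = 62681.

62681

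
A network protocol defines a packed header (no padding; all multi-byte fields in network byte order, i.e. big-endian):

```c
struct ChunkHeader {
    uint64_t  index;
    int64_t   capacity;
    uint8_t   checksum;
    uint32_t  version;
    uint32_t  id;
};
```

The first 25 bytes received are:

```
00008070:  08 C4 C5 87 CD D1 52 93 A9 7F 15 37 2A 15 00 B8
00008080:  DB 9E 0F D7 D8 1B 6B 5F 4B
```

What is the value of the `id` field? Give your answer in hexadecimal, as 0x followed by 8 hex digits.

`id` follows `index` (8 B), `capacity` (8 B), `checksum` (1 B), `version` (4 B), so it starts at offset 8 + 8 + 1 + 4 = 21 and occupies 4 bytes.
Bytes at offsets 21..24: 1B 6B 5F 4B.
Big-endian stores the most-significant byte at the lowest address.
The bytes are already most-significant first: 0x1B6B5F4B.

0x1B6B5F4B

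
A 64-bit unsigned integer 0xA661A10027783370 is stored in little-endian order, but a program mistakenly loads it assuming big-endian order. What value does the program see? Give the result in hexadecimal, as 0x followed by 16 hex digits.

0x7033782700A161A6

Stored little-endian, the bytes at ascending addresses are 70 33 78 27 00 A1 61 A6.
Read back as big-endian, the last byte is least significant, giving 0x7033782700A161A6.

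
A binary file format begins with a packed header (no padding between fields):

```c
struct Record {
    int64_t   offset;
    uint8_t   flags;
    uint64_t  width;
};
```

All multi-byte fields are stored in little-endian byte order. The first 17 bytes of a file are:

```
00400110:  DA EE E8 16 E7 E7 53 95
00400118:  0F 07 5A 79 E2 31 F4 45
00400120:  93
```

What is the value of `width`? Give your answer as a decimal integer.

10612156592058620423

`width` follows `offset` (8 B), `flags` (1 B), so it starts at offset 8 + 1 = 9 and occupies 8 bytes.
Bytes at offsets 9..16: 07 5A 79 E2 31 F4 45 93.
Little-endian stores the least-significant byte at the lowest address.
Reassemble most-significant byte first: 93 45 F4 31 E2 79 5A 07 → 0x9345F431E2795A07.
0x9345F431E2795A07 = 10612156592058620423.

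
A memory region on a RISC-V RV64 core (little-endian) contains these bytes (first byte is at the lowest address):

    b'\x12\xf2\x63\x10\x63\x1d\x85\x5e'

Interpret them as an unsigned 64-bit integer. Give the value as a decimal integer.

Little-endian stores the least-significant byte at the lowest address.
Reassemble most-significant byte first: 5E 85 1D 63 10 63 F2 12 → 0x5E851D631063F212.
0x5E851D631063F212 = 6810882322781696530.

6810882322781696530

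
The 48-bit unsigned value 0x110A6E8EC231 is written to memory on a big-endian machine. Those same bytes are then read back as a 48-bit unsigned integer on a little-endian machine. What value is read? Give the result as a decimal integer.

54711682992657

Stored big-endian, the bytes at ascending addresses are 11 0A 6E 8E C2 31.
Read back as little-endian, the first byte is least significant, giving 0x31C28E6E0A11.
0x31C28E6E0A11 = 54711682992657.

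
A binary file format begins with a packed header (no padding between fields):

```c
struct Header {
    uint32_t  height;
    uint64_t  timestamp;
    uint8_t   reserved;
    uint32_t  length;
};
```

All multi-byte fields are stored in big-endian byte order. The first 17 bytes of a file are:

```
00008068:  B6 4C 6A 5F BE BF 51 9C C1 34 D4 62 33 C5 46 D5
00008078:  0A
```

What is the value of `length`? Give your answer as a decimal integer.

3309753610

`length` follows `height` (4 B), `timestamp` (8 B), `reserved` (1 B), so it starts at offset 4 + 8 + 1 = 13 and occupies 4 bytes.
Bytes at offsets 13..16: C5 46 D5 0A.
Big-endian stores the most-significant byte at the lowest address.
The bytes are already most-significant first: 0xC546D50A.
0xC546D50A = 3309753610.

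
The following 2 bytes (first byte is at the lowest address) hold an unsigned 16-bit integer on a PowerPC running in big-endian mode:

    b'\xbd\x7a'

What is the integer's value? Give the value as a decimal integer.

In big-endian order the high byte comes first in memory.
The bytes are already most-significant first: 0xBD7A.
0xBD7A = 48506.

48506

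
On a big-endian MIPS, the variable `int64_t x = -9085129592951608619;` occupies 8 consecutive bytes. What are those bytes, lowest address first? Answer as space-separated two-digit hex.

81 EB 22 C5 31 BA EA D5

Two's complement of -9085129592951608619 in 64 bits: 9085129592951608619 = 0x7E14DD3ACE45152B; invert → 0x81EB22C531BAEAD4; add 1 → 0x81EB22C531BAEAD5.
Split into bytes (most-significant first): 81 EB 22 C5 31 BA EA D5.
Big-endian: lowest address holds the most-significant byte.
So the memory order matches the most-significant-first order: 81 EB 22 C5 31 BA EA D5.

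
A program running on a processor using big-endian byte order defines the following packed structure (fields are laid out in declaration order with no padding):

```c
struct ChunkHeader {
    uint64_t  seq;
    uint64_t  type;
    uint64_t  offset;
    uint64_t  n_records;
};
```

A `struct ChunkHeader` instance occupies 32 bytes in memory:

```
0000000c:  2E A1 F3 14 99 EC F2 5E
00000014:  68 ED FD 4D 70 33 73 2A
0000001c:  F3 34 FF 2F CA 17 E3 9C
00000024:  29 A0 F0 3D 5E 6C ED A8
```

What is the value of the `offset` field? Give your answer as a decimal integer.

`offset` follows `seq` (8 B), `type` (8 B), so it starts at offset 8 + 8 = 16 and occupies 8 bytes.
Bytes at offsets 16..23: F3 34 FF 2F CA 17 E3 9C.
Big-endian stores the most-significant byte at the lowest address.
The bytes are already most-significant first: 0xF334FF2FCA17E39C.
0xF334FF2FCA17E39C = 17524912630724551580.

17524912630724551580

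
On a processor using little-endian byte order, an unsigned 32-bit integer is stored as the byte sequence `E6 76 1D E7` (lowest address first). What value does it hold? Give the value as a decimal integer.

3877467878

Little-endian stores the least-significant byte at the lowest address.
Reassemble most-significant byte first: E7 1D 76 E6 → 0xE71D76E6.
0xE71D76E6 = 3877467878.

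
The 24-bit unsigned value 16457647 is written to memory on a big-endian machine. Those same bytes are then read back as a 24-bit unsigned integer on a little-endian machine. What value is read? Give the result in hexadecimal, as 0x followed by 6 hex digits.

0xAF1FFB

16457647 in 24-bit hexadecimal is 0xFB1FAF.
Stored big-endian, the bytes at ascending addresses are FB 1F AF.
Read back as little-endian, the first byte is least significant, giving 0xAF1FFB.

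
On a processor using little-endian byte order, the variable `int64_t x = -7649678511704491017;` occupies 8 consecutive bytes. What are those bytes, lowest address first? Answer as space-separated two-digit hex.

F7 3B EA 5F EC E1 D6 95

Two's complement of -7649678511704491017 in 64 bits: 7649678511704491017 = 0x6A291E13A015C409; invert → 0x95D6E1EC5FEA3BF6; add 1 → 0x95D6E1EC5FEA3BF7.
Split into bytes (most-significant first): 95 D6 E1 EC 5F EA 3B F7.
In little-endian order the low byte comes first in memory.
So at ascending addresses the bytes are F7 3B EA 5F EC E1 D6 95.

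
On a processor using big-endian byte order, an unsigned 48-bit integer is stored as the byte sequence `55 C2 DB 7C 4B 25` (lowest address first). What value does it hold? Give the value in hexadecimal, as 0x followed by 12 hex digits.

Big-endian stores the most-significant byte at the lowest address.
The bytes are already most-significant first: 0x55C2DB7C4B25.

0x55C2DB7C4B25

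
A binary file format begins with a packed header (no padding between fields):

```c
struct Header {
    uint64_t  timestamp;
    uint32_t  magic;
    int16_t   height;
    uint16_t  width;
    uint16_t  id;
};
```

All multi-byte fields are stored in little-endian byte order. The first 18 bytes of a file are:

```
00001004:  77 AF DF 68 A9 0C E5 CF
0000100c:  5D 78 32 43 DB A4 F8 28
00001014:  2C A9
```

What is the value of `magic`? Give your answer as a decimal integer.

1127381085

`magic` follows `timestamp` (8 bytes), so it starts at byte offset 8 and occupies 4 bytes.
Bytes at offsets 8..11: 5D 78 32 43.
In little-endian order the low byte comes first in memory.
Reassemble most-significant byte first: 43 32 78 5D → 0x4332785D.
0x4332785D = 1127381085.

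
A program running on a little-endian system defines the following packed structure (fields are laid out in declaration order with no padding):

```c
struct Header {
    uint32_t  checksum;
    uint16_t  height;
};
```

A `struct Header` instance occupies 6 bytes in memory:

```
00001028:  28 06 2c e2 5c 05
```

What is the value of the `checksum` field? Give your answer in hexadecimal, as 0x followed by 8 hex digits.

0xE22C0628

`checksum` is the first field, at byte offset 0, occupying 4 bytes.
Bytes at offsets 0..3: 28 06 2C E2.
In little-endian order the low byte comes first in memory.
Reassemble most-significant byte first: E2 2C 06 28 → 0xE22C0628.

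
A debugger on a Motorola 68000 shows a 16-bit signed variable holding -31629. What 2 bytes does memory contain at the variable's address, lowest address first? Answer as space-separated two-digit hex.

84 73

Two's complement of -31629 in 16 bits: 31629 = 0x7B8D; invert → 0x8472; add 1 → 0x8473.
Split into bytes (most-significant first): 84 73.
Big-endian stores the most-significant byte at the lowest address.
So the memory order matches the most-significant-first order: 84 73.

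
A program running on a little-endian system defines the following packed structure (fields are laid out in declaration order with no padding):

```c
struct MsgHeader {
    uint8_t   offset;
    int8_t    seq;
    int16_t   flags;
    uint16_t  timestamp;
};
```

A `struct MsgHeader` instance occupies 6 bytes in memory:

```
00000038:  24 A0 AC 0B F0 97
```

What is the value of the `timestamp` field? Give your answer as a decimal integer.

38896

`timestamp` follows `offset` (1 B), `seq` (1 B), `flags` (2 B), so it starts at offset 1 + 1 + 2 = 4 and occupies 2 bytes.
Bytes at offsets 4..5: F0 97.
Little-endian: lowest address holds the least-significant byte.
Reassemble most-significant byte first: 97 F0 → 0x97F0.
0x97F0 = 38896.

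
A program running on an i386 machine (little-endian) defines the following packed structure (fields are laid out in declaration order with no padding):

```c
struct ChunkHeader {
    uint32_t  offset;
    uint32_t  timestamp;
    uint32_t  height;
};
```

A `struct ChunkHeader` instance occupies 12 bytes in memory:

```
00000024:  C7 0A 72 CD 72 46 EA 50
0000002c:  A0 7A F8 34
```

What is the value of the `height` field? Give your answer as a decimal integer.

`height` follows `offset` (4 B), `timestamp` (4 B), so it starts at offset 4 + 4 = 8 and occupies 4 bytes.
Bytes at offsets 8..11: A0 7A F8 34.
Little-endian stores the least-significant byte at the lowest address.
Reassemble most-significant byte first: 34 F8 7A A0 → 0x34F87AA0.
0x34F87AA0 = 888699552.

888699552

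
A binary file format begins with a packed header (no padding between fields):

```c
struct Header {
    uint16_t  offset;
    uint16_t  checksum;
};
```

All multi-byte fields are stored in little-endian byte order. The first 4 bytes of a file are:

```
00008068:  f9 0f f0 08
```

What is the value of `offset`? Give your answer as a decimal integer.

4089

`offset` is the first field, at byte offset 0, occupying 2 bytes.
Bytes at offsets 0..1: F9 0F.
In little-endian order the low byte comes first in memory.
Reassemble most-significant byte first: 0F F9 → 0x0FF9.
0x0FF9 = 4089.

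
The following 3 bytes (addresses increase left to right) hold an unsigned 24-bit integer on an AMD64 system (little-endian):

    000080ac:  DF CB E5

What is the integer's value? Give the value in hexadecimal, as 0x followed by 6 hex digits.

0xE5CBDF

Little-endian: lowest address holds the least-significant byte.
Reassemble most-significant byte first: E5 CB DF → 0xE5CBDF.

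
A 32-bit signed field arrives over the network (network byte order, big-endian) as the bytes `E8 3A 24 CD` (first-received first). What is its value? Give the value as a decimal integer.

-398842675

Big-endian stores the most-significant byte at the lowest address.
The bytes are already most-significant first: 0xE83A24CD.
Top bit is set, so as a signed 32-bit value this is 0xE83A24CD − 2^32 = -398842675.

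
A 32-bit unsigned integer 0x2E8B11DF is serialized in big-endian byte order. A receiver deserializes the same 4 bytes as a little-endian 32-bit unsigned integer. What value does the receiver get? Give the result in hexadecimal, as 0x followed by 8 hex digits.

0xDF118B2E

Stored big-endian, the bytes at ascending addresses are 2E 8B 11 DF.
Read back as little-endian, the first byte is least significant, giving 0xDF118B2E.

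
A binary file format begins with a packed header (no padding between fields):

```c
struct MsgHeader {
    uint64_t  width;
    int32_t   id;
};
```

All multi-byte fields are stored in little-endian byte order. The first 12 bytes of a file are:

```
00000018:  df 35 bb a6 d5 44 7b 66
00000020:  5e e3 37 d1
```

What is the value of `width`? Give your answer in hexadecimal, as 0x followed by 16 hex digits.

`width` is the first field, at byte offset 0, occupying 8 bytes.
Bytes at offsets 0..7: DF 35 BB A6 D5 44 7B 66.
In little-endian order the low byte comes first in memory.
Reassemble most-significant byte first: 66 7B 44 D5 A6 BB 35 DF → 0x667B44D5A6BB35DF.

0x667B44D5A6BB35DF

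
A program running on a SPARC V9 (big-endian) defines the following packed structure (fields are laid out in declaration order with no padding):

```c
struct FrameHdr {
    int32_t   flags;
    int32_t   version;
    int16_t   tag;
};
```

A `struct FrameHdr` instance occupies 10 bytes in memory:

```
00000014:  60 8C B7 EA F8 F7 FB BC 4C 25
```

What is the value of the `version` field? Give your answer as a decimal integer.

-117965892

`version` follows `flags` (4 bytes), so it starts at byte offset 4 and occupies 4 bytes.
Bytes at offsets 4..7: F8 F7 FB BC.
Big-endian: lowest address holds the most-significant byte.
The bytes are already most-significant first: 0xF8F7FBBC.
Top bit is set, so as a signed 32-bit value this is 0xF8F7FBBC − 2^32 = -117965892.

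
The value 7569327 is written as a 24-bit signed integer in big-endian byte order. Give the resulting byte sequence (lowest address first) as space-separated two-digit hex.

73 7F AF

7569327 in hexadecimal, padded to 24 bits, is 0x737FAF.
Split into bytes (most-significant first): 73 7F AF.
In big-endian order the high byte comes first in memory.
So the memory order matches the most-significant-first order: 73 7F AF.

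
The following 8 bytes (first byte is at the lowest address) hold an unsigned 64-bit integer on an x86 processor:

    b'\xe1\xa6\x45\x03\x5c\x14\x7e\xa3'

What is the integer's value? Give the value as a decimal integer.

11780876060672239329

Little-endian stores the least-significant byte at the lowest address.
Reassemble most-significant byte first: A3 7E 14 5C 03 45 A6 E1 → 0xA37E145C0345A6E1.
0xA37E145C0345A6E1 = 11780876060672239329.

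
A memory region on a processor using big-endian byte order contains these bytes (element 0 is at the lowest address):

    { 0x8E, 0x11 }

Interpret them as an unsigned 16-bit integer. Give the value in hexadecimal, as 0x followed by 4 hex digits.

Big-endian stores the most-significant byte at the lowest address.
The bytes are already most-significant first: 0x8E11.

0x8E11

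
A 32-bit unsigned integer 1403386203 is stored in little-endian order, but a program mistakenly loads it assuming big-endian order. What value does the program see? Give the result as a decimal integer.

1543087443

1403386203 in 32-bit hexadecimal is 0x53A5F95B.
Stored little-endian, the bytes at ascending addresses are 5B F9 A5 53.
Read back as big-endian, the last byte is least significant, giving 0x5BF9A553.
0x5BF9A553 = 1543087443.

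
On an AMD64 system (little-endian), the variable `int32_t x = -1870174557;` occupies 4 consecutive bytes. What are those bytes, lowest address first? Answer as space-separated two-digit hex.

A3 66 87 90

Two's complement of -1870174557 in 32 bits: 1870174557 = 0x6F78995D; invert → 0x908766A2; add 1 → 0x908766A3.
Split into bytes (most-significant first): 90 87 66 A3.
Little-endian: lowest address holds the least-significant byte.
So at ascending addresses the bytes are A3 66 87 90.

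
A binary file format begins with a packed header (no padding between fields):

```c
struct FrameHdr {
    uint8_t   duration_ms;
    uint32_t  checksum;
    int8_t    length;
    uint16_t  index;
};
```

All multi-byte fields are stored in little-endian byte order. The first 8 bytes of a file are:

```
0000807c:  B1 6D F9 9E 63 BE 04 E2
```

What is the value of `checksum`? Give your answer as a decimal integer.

`checksum` follows `duration_ms` (1 byte), so it starts at byte offset 1 and occupies 4 bytes.
Bytes at offsets 1..4: 6D F9 9E 63.
In little-endian order the low byte comes first in memory.
Reassemble most-significant byte first: 63 9E F9 6D → 0x639EF96D.
0x639EF96D = 1671362925.

1671362925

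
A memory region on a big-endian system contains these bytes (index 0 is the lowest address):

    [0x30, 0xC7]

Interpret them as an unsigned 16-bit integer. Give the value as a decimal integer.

12487

In big-endian order the high byte comes first in memory.
The bytes are already most-significant first: 0x30C7.
0x30C7 = 12487.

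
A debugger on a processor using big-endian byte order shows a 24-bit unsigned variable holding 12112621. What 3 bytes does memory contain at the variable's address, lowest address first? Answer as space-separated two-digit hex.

12112621 in hexadecimal, padded to 24 bits, is 0xB8D2ED.
Split into bytes (most-significant first): B8 D2 ED.
In big-endian order the high byte comes first in memory.
So the memory order matches the most-significant-first order: B8 D2 ED.

B8 D2 ED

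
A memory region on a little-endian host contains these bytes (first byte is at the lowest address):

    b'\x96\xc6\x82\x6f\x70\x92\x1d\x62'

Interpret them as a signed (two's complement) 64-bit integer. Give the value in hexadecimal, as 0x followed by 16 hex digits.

0x621D92706F82C696

Little-endian stores the least-significant byte at the lowest address.
Reassemble most-significant byte first: 62 1D 92 70 6F 82 C6 96 → 0x621D92706F82C696.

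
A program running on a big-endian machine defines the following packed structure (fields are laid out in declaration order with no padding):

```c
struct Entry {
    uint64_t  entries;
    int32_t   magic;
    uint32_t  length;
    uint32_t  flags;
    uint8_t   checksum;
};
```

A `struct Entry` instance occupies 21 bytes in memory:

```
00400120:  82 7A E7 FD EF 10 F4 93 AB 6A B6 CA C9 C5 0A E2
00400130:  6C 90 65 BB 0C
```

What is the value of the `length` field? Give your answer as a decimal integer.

`length` follows `entries` (8 B), `magic` (4 B), so it starts at offset 8 + 4 = 12 and occupies 4 bytes.
Bytes at offsets 12..15: C9 C5 0A E2.
In big-endian order the high byte comes first in memory.
The bytes are already most-significant first: 0xC9C50AE2.
0xC9C50AE2 = 3385133794.

3385133794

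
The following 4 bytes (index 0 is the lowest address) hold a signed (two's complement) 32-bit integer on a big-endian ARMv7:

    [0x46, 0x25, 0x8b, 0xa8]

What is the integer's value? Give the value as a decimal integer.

In big-endian order the high byte comes first in memory.
The bytes are already most-significant first: 0x46258BA8.
0x46258BA8 = 1176865704.

1176865704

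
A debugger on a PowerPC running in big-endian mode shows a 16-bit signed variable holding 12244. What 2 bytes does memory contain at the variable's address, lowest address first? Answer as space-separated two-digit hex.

12244 in hexadecimal, padded to 16 bits, is 0x2FD4.
Split into bytes (most-significant first): 2F D4.
In big-endian order the high byte comes first in memory.
So the memory order matches the most-significant-first order: 2F D4.

2F D4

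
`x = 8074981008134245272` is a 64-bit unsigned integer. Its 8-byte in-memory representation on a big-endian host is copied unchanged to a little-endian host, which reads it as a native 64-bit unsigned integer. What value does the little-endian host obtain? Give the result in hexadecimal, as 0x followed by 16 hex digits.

0x980BDE9D71181070

8074981008134245272 in 64-bit hexadecimal is 0x701018719DDE0B98.
Stored big-endian, the bytes at ascending addresses are 70 10 18 71 9D DE 0B 98.
Read back as little-endian, the first byte is least significant, giving 0x980BDE9D71181070.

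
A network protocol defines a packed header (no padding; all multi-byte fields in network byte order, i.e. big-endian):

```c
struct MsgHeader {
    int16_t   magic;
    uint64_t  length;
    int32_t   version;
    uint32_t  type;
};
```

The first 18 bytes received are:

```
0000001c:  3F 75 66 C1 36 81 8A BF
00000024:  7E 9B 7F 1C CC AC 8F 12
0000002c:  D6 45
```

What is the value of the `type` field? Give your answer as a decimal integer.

2400376389

`type` follows `magic` (2 B), `length` (8 B), `version` (4 B), so it starts at offset 2 + 8 + 4 = 14 and occupies 4 bytes.
Bytes at offsets 14..17: 8F 12 D6 45.
In big-endian order the high byte comes first in memory.
The bytes are already most-significant first: 0x8F12D645.
0x8F12D645 = 2400376389.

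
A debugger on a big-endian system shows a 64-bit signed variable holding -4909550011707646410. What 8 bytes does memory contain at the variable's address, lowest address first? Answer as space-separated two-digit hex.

Two's complement of -4909550011707646410 in 64 bits: 4909550011707646410 = 0x442239B946D961CA; invert → 0xBBDDC646B9269E35; add 1 → 0xBBDDC646B9269E36.
Split into bytes (most-significant first): BB DD C6 46 B9 26 9E 36.
In big-endian order the high byte comes first in memory.
So the memory order matches the most-significant-first order: BB DD C6 46 B9 26 9E 36.

BB DD C6 46 B9 26 9E 36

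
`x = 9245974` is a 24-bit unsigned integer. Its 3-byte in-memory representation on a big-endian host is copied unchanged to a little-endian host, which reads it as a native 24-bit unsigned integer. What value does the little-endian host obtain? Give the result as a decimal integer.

1447309

9245974 in 24-bit hexadecimal is 0x8D1516.
Stored big-endian, the bytes at ascending addresses are 8D 15 16.
Read back as little-endian, the first byte is least significant, giving 0x16158D.
0x16158D = 1447309.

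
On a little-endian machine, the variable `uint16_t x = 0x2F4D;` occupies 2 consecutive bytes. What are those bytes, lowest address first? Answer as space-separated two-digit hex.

Split into bytes (most-significant first): 2F 4D.
Little-endian stores the least-significant byte at the lowest address.
So at ascending addresses the bytes are 4D 2F.

4D 2F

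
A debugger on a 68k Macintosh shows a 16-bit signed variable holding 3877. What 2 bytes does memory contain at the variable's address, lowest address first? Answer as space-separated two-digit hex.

0F 25

3877 in hexadecimal, padded to 16 bits, is 0x0F25.
Split into bytes (most-significant first): 0F 25.
In big-endian order the high byte comes first in memory.
So the memory order matches the most-significant-first order: 0F 25.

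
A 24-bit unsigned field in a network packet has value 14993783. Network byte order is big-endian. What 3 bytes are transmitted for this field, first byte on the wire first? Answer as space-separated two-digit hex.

14993783 in hexadecimal, padded to 24 bits, is 0xE4C977.
Split into bytes (most-significant first): E4 C9 77.
Big-endian stores the most-significant byte at the lowest address.
So the memory order matches the most-significant-first order: E4 C9 77.

E4 C9 77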